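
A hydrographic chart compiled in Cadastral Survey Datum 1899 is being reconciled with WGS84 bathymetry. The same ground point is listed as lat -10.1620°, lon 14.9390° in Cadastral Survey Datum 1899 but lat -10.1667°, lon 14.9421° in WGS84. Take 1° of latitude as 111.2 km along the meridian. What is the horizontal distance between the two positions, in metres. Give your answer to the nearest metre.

623 m

Δφ = -10.1667° − -10.1620° = -0.0047°; Δλ = 14.9421° − 14.9390° = +0.0031°.
ΔN = Δφ × 111200 = -522.6 m; ΔE = Δλ × 111200 × cos(-10.1620°) = +0.0031 × 111200 × 0.984313 = 339.3 m.
Distance = √(ΔE² + ΔN²) = √(339.3² + (-522.6)²) = 623.1 m.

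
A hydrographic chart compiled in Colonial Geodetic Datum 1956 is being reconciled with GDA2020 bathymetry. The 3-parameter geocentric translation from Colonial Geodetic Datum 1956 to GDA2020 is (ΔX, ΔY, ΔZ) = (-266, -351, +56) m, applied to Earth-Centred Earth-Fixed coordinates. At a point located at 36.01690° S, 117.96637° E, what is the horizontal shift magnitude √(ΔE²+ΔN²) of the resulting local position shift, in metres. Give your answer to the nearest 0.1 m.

404.6 m

The local east axis at (φ, λ) is (−sin λ, cos λ, 0), so ΔE = −sin(117.96637°)·(-266) + cos(117.96637°)·(-351) = 399.54 m.
The local north axis is (−sin φ cos λ, −sin φ sin λ, cos φ), giving ΔN = 73.351 − 182.294 + 45.295 = -63.65 m.
Horizontal magnitude = √(ΔE² + ΔN²) = √(399.54² + (-63.65)²) = 404.58 m.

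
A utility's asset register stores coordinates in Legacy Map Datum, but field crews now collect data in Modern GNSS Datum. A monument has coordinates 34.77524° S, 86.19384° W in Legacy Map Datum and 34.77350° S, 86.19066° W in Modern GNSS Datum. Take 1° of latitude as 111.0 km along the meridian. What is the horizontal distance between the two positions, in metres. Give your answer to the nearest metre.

348 m

Δφ = -34.77350° − -34.77524° = +0.00174°; Δλ = -86.19066° − -86.19384° = +0.00318°.
ΔN = Δφ × 111000 = 193.1 m; ΔE = Δλ × 111000 × cos(-34.77524°) = +0.00318 × 111000 × 0.821396 = 289.9 m.
Distance = √(ΔE² + ΔN²) = √(289.9² + 193.1²) = 348.4 m.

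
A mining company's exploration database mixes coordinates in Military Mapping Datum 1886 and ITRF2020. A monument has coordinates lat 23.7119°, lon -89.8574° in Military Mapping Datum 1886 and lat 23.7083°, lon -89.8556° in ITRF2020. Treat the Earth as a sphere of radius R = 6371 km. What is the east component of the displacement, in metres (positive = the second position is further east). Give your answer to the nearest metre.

Δφ = 23.7083° − 23.7119° = -0.0036°; Δλ = -89.8556° − -89.8574° = +0.0018°.
1° along a meridian = πR/180 = 111195 m.
ΔN = Δφ × 111195 = -400.3 m; ΔE = Δλ × 111195 × cos(23.7119°) = +0.0018 × 111195 × 0.915579 = 183.3 m.

ΔE = 183 m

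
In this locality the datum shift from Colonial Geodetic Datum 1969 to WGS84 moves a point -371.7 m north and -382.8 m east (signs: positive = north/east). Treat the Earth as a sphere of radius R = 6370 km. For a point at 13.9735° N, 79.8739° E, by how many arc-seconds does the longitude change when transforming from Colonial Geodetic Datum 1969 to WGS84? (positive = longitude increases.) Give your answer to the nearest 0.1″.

Δλ = -12.8″

At latitude 13.9735°, cos φ = 0.970408.
One radian of longitude at latitude φ spans R cos φ, so Δλ = ΔE / (R cos φ) = -382.8 / (6370000 × 0.970408) = -6.1927e-05 rad = -12.773″.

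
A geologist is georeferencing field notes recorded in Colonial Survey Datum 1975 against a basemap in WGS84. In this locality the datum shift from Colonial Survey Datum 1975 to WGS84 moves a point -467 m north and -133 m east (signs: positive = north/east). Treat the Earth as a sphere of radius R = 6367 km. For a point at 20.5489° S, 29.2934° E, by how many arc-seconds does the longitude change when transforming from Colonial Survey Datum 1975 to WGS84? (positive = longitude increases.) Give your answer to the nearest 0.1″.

Δλ = -4.6″

At latitude -20.5489°, cos φ = 0.936373.
One radian of longitude at latitude φ spans R cos φ, so Δλ = ΔE / (R cos φ) = -133.0 / (6367000 × 0.936373) = -2.2308e-05 rad = -4.601″.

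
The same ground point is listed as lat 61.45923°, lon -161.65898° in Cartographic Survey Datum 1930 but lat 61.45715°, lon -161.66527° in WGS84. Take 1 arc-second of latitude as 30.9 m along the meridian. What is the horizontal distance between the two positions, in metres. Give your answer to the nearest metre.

407 m

Δφ = 61.45715° − 61.45923° = -0.00208°; Δλ = -161.66527° − -161.65898° = -0.00629°.
1° of latitude = 3600 × 30.90 = 111240 m.
ΔN = Δφ × 111240 = -231.4 m; ΔE = Δλ × 111240 × cos(61.45923°) = -0.00629 × 111240 × 0.477784 = -334.3 m.
Distance = √(ΔE² + ΔN²) = √((-334.3)² + (-231.4)²) = 406.6 m.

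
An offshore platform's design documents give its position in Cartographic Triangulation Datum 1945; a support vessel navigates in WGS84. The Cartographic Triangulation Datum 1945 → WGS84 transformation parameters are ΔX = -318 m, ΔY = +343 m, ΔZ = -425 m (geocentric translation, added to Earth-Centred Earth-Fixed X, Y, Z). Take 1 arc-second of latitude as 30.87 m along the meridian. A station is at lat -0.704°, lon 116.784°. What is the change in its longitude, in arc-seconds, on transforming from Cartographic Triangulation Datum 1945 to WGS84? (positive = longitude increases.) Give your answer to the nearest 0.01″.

sin φ = -0.012287, cos φ = 0.999925, sin λ = 0.892712, cos λ = -0.450628.
East component: ΔE = −sin λ·ΔX + cos λ·ΔY = −(0.892712)(-318) + (-0.450628)(343) = 129.32 m.
1° of latitude spans 3600 × 30.87 = 111132 m; at latitude φ, 1° of longitude spans that × cos φ = 111123.6 m, so Δλ = 129.32 / 111123.6 × 3600 = 4.189″.

Δλ = 4.19″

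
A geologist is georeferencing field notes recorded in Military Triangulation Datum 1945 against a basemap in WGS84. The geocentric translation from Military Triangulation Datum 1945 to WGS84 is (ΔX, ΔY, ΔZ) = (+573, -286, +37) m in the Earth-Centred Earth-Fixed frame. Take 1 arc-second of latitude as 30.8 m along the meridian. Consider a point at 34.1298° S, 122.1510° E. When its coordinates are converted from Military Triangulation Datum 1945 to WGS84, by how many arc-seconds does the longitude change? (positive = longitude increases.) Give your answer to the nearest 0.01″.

sin φ = -0.561070, cos φ = 0.827769, sin λ = 0.846649, cos λ = -0.532152.
East component: ΔE = −sin λ·ΔX + cos λ·ΔY = −(0.846649)(573) + (-0.532152)(-286) = -332.93 m.
1° of latitude spans 3600 × 30.80 = 110880 m; at latitude φ, 1° of longitude spans that × cos φ = 91783.0 m, so Δλ = -332.93 / 91783.0 × 3600 = -13.059″.

Δλ = -13.06″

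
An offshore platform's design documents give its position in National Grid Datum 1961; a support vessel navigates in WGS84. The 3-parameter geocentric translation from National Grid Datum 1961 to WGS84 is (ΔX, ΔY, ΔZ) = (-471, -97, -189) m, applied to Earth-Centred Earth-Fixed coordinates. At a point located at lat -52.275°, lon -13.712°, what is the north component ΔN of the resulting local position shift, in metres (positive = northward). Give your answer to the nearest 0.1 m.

The local north axis is (−sin φ cos λ, −sin φ sin λ, cos φ), giving ΔN = -361.923 + 18.186 − 115.644 = -459.38 m.

ΔN = -459.4 m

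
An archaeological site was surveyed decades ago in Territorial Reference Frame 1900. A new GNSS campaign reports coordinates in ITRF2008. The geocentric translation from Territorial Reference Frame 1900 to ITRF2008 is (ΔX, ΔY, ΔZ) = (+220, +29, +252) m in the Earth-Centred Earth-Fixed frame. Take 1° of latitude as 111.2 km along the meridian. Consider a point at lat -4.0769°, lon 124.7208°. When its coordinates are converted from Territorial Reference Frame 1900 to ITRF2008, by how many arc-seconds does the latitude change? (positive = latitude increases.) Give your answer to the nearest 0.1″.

sin φ = -0.071095, cos φ = 0.997470, sin λ = 0.821937, cos λ = -0.569578.
North component: ΔN = −sin φ cos λ·ΔX − sin φ sin λ·ΔY + cos φ·ΔZ = −(-0.071095)(-0.569578)(220) − (-0.071095)(0.821937)(29) + (0.997470)(252) = 244.15 m.
1° of latitude spans 111200 m, so Δφ = 244.15 / 111200 × 3600 = 7.904″.

Δφ = 7.9″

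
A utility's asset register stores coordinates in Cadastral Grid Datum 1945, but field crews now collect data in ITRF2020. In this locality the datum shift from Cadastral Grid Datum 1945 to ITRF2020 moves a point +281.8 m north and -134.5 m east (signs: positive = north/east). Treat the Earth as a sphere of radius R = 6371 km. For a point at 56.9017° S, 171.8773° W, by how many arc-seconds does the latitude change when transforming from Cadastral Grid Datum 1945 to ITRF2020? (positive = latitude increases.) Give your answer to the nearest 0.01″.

Δφ = 9.12″

On a sphere of radius R, 1 rad of latitude = R, so Δφ = ΔN / R = 281.8 / 6371000 = 4.4232e-05 rad = 9.123″.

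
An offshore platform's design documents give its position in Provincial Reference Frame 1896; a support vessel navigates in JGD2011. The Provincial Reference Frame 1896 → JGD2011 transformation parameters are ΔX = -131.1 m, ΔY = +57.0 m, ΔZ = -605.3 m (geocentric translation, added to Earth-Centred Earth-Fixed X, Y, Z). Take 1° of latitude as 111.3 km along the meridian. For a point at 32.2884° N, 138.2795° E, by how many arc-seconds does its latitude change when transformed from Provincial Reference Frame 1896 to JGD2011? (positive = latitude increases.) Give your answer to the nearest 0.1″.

Δφ = -18.9″

sin φ = 0.534181, cos φ = 0.845370, sin λ = 0.665497, cos λ = -0.746400.
North component: ΔN = −sin φ cos λ·ΔX − sin φ sin λ·ΔY + cos φ·ΔZ = −(0.534181)(-0.746400)(-131.1) − (0.534181)(0.665497)(57.0) + (0.845370)(-605.3) = -584.24 m.
1° of latitude spans 111300 m, so Δφ = -584.24 / 111300 × 3600 = -18.897″.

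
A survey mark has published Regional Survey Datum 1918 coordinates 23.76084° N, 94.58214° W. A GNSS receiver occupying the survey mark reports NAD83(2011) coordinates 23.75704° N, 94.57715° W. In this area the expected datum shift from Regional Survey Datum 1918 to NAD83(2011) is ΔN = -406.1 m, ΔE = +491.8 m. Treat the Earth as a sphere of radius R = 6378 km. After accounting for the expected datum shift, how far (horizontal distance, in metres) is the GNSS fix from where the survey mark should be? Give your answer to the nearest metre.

24 m

Observed coordinate differences: Δφ = -0.00380°, Δλ = +0.00499°.
Converting to metres (1° lat = 111317 m, cos φ = 0.915235): observed ΔN = -423.0 m, observed ΔE = 508.4 m.
Subtracting the expected shift leaves a residual of -423.0 − (-406.1) = -16.9 m north and 508.4 − (491.8) = 16.6 m east.
Residual distance = √((-16.9)² + 16.6²) = 23.7 m.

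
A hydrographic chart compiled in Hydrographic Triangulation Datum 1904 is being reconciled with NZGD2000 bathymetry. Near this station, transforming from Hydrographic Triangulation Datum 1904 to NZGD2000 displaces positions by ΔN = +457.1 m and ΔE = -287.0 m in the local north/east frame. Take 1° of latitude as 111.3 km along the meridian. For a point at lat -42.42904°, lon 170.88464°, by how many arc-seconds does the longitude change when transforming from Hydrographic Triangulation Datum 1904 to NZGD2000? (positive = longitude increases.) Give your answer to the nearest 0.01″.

At latitude -42.42904°, cos φ = 0.738113.
1° of longitude at this latitude = 111.3 × cos φ = 82.15 km, so Δλ = -287.0 / 82152.0 = -0.0034935° = -12.577″.

Δλ = -12.58″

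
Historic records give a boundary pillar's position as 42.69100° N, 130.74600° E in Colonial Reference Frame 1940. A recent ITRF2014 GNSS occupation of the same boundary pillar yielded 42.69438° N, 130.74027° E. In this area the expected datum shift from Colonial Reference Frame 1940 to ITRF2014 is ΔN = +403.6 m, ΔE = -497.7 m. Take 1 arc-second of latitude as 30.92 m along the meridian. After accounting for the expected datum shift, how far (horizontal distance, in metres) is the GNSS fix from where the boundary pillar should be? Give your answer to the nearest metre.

Observed coordinate differences: Δφ = +0.00338°, Δλ = -0.00573°.
Converting to metres (1° lat = 111312 m, cos φ = 0.735021): observed ΔN = 376.2 m, observed ΔE = -468.8 m.
Subtracting the expected shift leaves a residual of 376.2 − (403.6) = -27.4 m north and -468.8 − (-497.7) = 28.9 m east.
Residual distance = √((-27.4)² + 28.9²) = 39.8 m.

40 m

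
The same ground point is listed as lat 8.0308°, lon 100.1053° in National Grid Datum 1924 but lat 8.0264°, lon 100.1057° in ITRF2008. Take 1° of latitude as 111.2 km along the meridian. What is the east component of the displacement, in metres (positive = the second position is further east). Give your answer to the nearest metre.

ΔE = 44 m

Δφ = 8.0264° − 8.0308° = -0.0044°; Δλ = 100.1057° − 100.1053° = +0.0004°.
ΔN = Δφ × 111200 = -489.3 m; ΔE = Δλ × 111200 × cos(8.0308°) = +0.0004 × 111200 × 0.990193 = 44.0 m.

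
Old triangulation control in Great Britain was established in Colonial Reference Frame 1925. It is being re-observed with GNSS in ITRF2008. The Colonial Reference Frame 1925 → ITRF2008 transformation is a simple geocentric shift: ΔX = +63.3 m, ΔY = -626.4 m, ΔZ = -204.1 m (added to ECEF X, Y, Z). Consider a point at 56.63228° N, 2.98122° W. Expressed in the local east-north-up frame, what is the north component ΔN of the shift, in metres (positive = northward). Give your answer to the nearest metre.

ΔN = -192 m

At φ = 56.63228°, λ = -2.98122°: sin φ = 0.835158, cos φ = 0.550010, sin λ = -0.052009, cos λ = 0.998647.
ΔN = −sin φ cos λ·ΔX − sin φ sin λ·ΔY + cos φ·ΔZ = −(0.835158)(0.998647)(63.3) − (0.835158)(-0.052009)(-626.4) + (0.550010)(-204.1) = -192.26 m.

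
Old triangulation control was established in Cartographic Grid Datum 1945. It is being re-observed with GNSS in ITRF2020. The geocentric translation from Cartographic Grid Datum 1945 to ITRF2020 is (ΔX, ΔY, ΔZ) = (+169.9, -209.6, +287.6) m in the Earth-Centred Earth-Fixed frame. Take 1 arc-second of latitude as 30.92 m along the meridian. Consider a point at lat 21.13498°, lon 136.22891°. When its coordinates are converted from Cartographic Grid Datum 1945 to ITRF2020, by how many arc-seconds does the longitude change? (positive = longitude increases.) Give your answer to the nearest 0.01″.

Δλ = 1.17″

sin φ = 0.360566, cos φ = 0.932734, sin λ = 0.691779, cos λ = -0.722109.
East component: ΔE = −sin λ·ΔX + cos λ·ΔY = −(0.691779)(169.9) + (-0.722109)(-209.6) = 33.82 m.
1° of latitude spans 3600 × 30.92 = 111312 m; at latitude φ, 1° of longitude spans that × cos φ = 103824.4 m, so Δλ = 33.82 / 103824.4 × 3600 = 1.173″.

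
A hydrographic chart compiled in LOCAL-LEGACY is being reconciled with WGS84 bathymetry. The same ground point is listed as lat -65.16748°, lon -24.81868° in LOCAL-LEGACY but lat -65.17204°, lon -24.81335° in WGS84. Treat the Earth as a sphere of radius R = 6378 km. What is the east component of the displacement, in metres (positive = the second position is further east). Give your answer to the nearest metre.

Δφ = -65.17204° − -65.16748° = -0.00456°; Δλ = -24.81335° − -24.81868° = +0.00533°.
1° along a meridian = πR/180 = 111317 m.
ΔN = Δφ × 111317 = -507.6 m; ΔE = Δλ × 111317 × cos(-65.16748°) = +0.00533 × 111317 × 0.419967 = 249.2 m.

ΔE = 249 m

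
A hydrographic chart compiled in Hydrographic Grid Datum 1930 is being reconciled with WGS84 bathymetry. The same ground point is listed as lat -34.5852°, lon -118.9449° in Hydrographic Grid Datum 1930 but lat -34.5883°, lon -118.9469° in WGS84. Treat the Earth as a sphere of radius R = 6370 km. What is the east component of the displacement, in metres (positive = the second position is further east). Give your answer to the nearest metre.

Δφ = -34.5883° − -34.5852° = -0.0031°; Δλ = -118.9469° − -118.9449° = -0.0020°.
1° along a meridian = πR/180 = 111177 m.
ΔN = Δφ × 111177 = -344.7 m; ΔE = Δλ × 111177 × cos(-34.5852°) = -0.0020 × 111177 × 0.823283 = -183.1 m.

ΔE = -183 m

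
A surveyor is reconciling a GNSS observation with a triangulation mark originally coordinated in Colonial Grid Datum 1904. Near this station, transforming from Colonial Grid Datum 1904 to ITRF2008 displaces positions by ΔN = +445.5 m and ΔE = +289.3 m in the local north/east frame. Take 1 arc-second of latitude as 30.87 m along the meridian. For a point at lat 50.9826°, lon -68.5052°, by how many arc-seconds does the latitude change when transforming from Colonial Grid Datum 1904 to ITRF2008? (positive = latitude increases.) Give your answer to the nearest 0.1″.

1″ of latitude = 30.87 m, so Δφ = 445.5 / 30.87 = 14.431″.

Δφ = 14.4″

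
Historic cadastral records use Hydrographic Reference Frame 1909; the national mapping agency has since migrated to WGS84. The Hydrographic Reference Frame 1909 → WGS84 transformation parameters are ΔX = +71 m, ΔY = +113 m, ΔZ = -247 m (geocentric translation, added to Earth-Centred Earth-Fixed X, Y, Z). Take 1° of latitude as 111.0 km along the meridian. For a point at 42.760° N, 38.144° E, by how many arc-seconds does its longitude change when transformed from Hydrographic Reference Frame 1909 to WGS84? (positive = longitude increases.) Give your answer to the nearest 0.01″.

sin φ = 0.678929, cos φ = 0.734204, sin λ = 0.617640, cos λ = 0.786461.
East component: ΔE = −sin λ·ΔX + cos λ·ΔY = −(0.617640)(71) + (0.786461)(113) = 45.02 m.
1° of latitude spans 111000 m; at latitude φ, 1° of longitude spans that × cos φ = 81496.6 m, so Δλ = 45.02 / 81496.6 × 3600 = 1.989″.

Δλ = 1.99″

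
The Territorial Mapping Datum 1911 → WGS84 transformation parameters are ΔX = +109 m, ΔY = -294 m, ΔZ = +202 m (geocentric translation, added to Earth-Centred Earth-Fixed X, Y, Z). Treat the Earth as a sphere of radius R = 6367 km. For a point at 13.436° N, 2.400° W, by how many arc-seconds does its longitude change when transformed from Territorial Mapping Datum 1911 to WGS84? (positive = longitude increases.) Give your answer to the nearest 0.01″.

Δλ = -9.63″

sin φ = 0.232359, cos φ = 0.972630, sin λ = -0.041876, cos λ = 0.999123.
East component: ΔE = −sin λ·ΔX + cos λ·ΔY = −(-0.041876)(109) + (0.999123)(-294) = -289.18 m.
1° of latitude spans πR/180 = 111125 m; at latitude φ, 1° of longitude spans that × cos φ = 108083.6 m, so Δλ = -289.18 / 108083.6 × 3600 = -9.632″.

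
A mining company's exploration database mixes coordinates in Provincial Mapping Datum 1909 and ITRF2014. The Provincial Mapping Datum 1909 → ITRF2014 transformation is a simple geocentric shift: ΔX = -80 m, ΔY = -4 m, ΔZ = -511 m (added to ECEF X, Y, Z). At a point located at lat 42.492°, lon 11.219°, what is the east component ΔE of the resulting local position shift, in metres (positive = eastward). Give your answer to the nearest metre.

ΔE = 12 m

The local east axis at (φ, λ) is (−sin λ, cos λ, 0), so ΔE = −sin(11.219°)·(-80) + cos(11.219°)·(-4) = 11.64 m.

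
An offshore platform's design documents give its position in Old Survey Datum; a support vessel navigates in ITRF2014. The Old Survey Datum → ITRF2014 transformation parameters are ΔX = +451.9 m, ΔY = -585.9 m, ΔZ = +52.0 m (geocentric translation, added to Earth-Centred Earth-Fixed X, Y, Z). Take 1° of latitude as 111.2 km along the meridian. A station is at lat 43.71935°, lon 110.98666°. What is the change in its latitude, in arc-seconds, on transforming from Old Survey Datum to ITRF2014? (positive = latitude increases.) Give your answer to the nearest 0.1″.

sin φ = 0.691127, cos φ = 0.722734, sin λ = 0.933664, cos λ = -0.358151.
North component: ΔN = −sin φ cos λ·ΔX − sin φ sin λ·ΔY + cos φ·ΔZ = −(0.691127)(-0.358151)(451.9) − (0.691127)(0.933664)(-585.9) + (0.722734)(52.0) = 527.51 m.
1° of latitude spans 111200 m, so Δφ = 527.51 / 111200 × 3600 = 17.078″.

Δφ = 17.1″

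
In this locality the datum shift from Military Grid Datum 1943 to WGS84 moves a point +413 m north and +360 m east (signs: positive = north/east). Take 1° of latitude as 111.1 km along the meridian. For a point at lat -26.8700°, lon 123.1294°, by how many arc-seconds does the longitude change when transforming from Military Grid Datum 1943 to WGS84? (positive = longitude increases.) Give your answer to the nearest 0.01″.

Δλ = 13.08″

At latitude -26.8700°, cos φ = 0.892034.
1° of longitude at this latitude = 111.1 × cos φ = 99.11 km, so Δλ = 360.0 / 99105.0 = 0.0036325° = 13.077″.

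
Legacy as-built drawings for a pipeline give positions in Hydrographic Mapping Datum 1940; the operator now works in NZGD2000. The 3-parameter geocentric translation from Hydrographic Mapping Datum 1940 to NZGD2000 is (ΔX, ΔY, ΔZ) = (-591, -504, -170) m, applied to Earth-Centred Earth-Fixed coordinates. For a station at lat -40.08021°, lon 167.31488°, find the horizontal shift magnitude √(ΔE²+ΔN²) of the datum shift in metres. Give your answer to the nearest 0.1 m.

644.3 m

The local east axis at (φ, λ) is (−sin λ, cos λ, 0), so ΔE = −sin(167.31488°)·(-591) + cos(167.31488°)·(-504) = 621.48 m.
The local north axis is (−sin φ cos λ, −sin φ sin λ, cos φ), giving ΔN = 371.233 − 71.259 − 130.074 = 169.90 m.
Horizontal magnitude = √(ΔE² + ΔN²) = √(621.48² + 169.90²) = 644.28 m.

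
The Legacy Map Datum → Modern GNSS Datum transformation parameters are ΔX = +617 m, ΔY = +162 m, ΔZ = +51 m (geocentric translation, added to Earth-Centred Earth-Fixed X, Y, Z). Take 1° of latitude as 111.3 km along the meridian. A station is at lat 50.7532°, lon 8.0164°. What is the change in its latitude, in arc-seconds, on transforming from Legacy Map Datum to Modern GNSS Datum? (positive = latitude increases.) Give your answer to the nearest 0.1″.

sin φ = 0.774428, cos φ = 0.632662, sin λ = 0.139457, cos λ = 0.990228.
North component: ΔN = −sin φ cos λ·ΔX − sin φ sin λ·ΔY + cos φ·ΔZ = −(0.774428)(0.990228)(617) − (0.774428)(0.139457)(162) + (0.632662)(51) = -458.38 m.
1° of latitude spans 111300 m, so Δφ = -458.38 / 111300 × 3600 = -14.826″.

Δφ = -14.8″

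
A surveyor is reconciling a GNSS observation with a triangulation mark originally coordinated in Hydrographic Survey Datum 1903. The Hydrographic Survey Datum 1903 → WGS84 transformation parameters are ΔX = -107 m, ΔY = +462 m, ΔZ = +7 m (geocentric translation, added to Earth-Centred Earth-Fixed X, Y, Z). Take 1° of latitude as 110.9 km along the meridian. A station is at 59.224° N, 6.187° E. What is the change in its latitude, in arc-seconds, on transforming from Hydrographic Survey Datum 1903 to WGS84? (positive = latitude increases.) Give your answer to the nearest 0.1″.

Δφ = 1.7″

sin φ = 0.859174, cos φ = 0.511683, sin λ = 0.107774, cos λ = 0.994175.
North component: ΔN = −sin φ cos λ·ΔX − sin φ sin λ·ΔY + cos φ·ΔZ = −(0.859174)(0.994175)(-107) − (0.859174)(0.107774)(462) + (0.511683)(7) = 52.20 m.
1° of latitude spans 110900 m, so Δφ = 52.20 / 110900 × 3600 = 1.694″.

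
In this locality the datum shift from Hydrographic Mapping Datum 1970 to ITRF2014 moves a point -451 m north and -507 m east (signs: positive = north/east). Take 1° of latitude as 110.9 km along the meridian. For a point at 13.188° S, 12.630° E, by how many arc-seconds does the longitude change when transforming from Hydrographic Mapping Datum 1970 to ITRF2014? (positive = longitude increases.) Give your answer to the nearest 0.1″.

Δλ = -16.9″

At latitude -13.188°, cos φ = 0.973627.
1° of longitude at this latitude = 110.9 × cos φ = 107.98 km, so Δλ = -507.0 / 107975.2 = -0.0046955° = -16.904″.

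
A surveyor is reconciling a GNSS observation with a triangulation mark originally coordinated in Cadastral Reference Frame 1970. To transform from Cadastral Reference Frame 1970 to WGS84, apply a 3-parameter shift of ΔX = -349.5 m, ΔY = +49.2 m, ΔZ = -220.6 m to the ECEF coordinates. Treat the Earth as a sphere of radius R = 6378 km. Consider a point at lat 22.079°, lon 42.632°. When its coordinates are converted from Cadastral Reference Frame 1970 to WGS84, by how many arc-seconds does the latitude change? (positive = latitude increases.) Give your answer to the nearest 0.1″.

Δφ = -3.9″

sin φ = 0.375885, cos φ = 0.926666, sin λ = 0.677287, cos λ = 0.735719.
North component: ΔN = −sin φ cos λ·ΔX − sin φ sin λ·ΔY + cos φ·ΔZ = −(0.375885)(0.735719)(-349.5) − (0.375885)(0.677287)(49.2) + (0.926666)(-220.6) = -120.30 m.
1° of latitude spans πR/180 = 111317 m, so Δφ = -120.30 / 111317 × 3600 = -3.890″.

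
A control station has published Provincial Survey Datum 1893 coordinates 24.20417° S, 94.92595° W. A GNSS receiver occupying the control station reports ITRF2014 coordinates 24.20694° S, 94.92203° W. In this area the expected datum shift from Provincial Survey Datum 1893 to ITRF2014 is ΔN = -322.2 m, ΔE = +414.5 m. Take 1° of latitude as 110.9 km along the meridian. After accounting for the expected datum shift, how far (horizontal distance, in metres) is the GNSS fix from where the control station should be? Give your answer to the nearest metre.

Observed coordinate differences: Δφ = -0.00277°, Δλ = +0.00392°.
Converting to metres (1° lat = 110900 m, cos φ = 0.912090): observed ΔN = -307.2 m, observed ΔE = 396.5 m.
Subtracting the expected shift leaves a residual of -307.2 − (-322.2) = 15.0 m north and 396.5 − (414.5) = -18.0 m east.
Residual distance = √(15.0² + (-18.0)²) = 23.4 m.

23 m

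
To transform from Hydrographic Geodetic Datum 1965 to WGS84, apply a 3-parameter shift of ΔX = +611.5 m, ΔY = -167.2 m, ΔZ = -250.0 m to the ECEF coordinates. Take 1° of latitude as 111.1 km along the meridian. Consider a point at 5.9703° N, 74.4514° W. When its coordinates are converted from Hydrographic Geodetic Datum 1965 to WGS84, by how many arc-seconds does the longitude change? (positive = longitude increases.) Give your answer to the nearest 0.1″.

Δλ = 17.7″

sin φ = 0.104013, cos φ = 0.994576, sin λ = -0.963403, cos λ = 0.268056.
East component: ΔE = −sin λ·ΔX + cos λ·ΔY = −(-0.963403)(611.5) + (0.268056)(-167.2) = 544.30 m.
1° of latitude spans 111100 m; at latitude φ, 1° of longitude spans that × cos φ = 110497.4 m, so Δλ = 544.30 / 110497.4 × 3600 = 17.733″.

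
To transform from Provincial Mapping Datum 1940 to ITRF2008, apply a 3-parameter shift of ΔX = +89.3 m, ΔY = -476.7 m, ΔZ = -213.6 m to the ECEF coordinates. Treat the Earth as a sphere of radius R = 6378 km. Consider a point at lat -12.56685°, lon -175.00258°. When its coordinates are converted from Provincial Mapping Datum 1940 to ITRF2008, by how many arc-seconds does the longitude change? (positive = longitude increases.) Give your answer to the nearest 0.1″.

Δλ = 16.0″

sin φ = -0.217579, cos φ = 0.976043, sin λ = -0.087111, cos λ = -0.996199.
East component: ΔE = −sin λ·ΔX + cos λ·ΔY = −(-0.087111)(89.3) + (-0.996199)(-476.7) = 482.67 m.
1° of latitude spans πR/180 = 111317 m; at latitude φ, 1° of longitude spans that × cos φ = 108650.3 m, so Δλ = 482.67 / 108650.3 × 3600 = 15.993″.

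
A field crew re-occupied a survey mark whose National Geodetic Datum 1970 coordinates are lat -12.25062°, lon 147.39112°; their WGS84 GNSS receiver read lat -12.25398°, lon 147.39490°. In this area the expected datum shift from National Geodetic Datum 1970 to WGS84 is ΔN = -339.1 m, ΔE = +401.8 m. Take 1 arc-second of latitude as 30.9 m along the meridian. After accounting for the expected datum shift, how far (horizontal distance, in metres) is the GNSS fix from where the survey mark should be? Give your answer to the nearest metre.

Observed coordinate differences: Δφ = -0.00336°, Δλ = +0.00378°.
Converting to metres (1° lat = 111240 m, cos φ = 0.977229): observed ΔN = -373.8 m, observed ΔE = 410.9 m.
Subtracting the expected shift leaves a residual of -373.8 − (-339.1) = -34.7 m north and 410.9 − (401.8) = 9.1 m east.
Residual distance = √((-34.7)² + 9.1²) = 35.8 m.

36 m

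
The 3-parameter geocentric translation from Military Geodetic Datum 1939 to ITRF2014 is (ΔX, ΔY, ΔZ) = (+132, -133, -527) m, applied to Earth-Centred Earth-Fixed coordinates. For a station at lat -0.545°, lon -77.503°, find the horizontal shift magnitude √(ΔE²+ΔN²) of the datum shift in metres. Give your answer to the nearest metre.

At φ = -0.545°, λ = -77.503°: sin φ = -0.009512, cos φ = 0.999955, sin λ = -0.976307, cos λ = 0.216388.
ΔE = −sin λ·ΔX + cos λ·ΔY = −(-0.976307)·(132) + (0.216388)·(-133) = 100.09 m.
ΔN = −sin φ cos λ·ΔX − sin φ sin λ·ΔY + cos φ·ΔZ = −(-0.009512)(0.216388)(132) − (-0.009512)(-0.976307)(-133) + (0.999955)(-527) = -525.47 m.
Horizontal magnitude = √(ΔE² + ΔN²) = √(100.09² + (-525.47)²) = 534.92 m.

535 m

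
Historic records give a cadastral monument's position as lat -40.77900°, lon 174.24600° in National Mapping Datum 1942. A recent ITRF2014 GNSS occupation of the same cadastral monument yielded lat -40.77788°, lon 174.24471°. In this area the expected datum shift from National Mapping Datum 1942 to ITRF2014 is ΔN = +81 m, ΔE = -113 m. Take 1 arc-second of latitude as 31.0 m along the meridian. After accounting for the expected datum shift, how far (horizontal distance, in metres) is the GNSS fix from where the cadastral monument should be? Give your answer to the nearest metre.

44 m

Observed coordinate differences: Δφ = +0.00112°, Δλ = -0.00129°.
Converting to metres (1° lat = 111600 m, cos φ = 0.757234): observed ΔN = 125.0 m, observed ΔE = -109.0 m.
Subtracting the expected shift leaves a residual of 125.0 − (81) = 44.0 m north and -109.0 − (-113) = 4.0 m east.
Residual distance = √(44.0² + 4.0²) = 44.2 m.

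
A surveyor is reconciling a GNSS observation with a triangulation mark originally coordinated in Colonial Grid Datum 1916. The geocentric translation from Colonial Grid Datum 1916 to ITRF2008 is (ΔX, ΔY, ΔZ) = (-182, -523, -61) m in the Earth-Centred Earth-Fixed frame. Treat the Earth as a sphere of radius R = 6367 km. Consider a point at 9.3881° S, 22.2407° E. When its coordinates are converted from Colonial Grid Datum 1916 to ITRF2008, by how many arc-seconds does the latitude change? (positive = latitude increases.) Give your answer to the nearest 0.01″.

sin φ = -0.163121, cos φ = 0.986606, sin λ = 0.378498, cos λ = 0.925602.
North component: ΔN = −sin φ cos λ·ΔX − sin φ sin λ·ΔY + cos φ·ΔZ = −(-0.163121)(0.925602)(-182) − (-0.163121)(0.378498)(-523) + (0.986606)(-61) = -119.95 m.
1° of latitude spans πR/180 = 111125 m, so Δφ = -119.95 / 111125 × 3600 = -3.886″.

Δφ = -3.89″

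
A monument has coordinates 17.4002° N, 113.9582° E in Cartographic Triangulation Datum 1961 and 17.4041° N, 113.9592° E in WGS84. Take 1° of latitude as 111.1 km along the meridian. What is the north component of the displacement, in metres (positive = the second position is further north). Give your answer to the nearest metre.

Δφ = 17.4041° − 17.4002° = +0.0039°; Δλ = 113.9592° − 113.9582° = +0.0010°.
ΔN = Δφ × 111100 = 433.3 m; ΔE = Δλ × 111100 × cos(17.4002°) = +0.0010 × 111100 × 0.954239 = 106.0 m.

ΔN = 433 m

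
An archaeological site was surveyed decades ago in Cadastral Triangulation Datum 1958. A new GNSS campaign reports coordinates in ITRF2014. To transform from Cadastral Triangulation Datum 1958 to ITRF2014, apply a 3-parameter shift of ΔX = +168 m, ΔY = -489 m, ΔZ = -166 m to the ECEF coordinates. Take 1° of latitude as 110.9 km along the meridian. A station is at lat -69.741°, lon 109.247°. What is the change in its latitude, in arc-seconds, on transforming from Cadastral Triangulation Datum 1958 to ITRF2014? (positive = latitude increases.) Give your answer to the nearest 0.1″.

sin φ = -0.938137, cos φ = 0.346264, sin λ = 0.944106, cos λ = -0.329641.
North component: ΔN = −sin φ cos λ·ΔX − sin φ sin λ·ΔY + cos φ·ΔZ = −(-0.938137)(-0.329641)(168) − (-0.938137)(0.944106)(-489) + (0.346264)(-166) = -542.54 m.
1° of latitude spans 110900 m, so Δφ = -542.54 / 110900 × 3600 = -17.612″.

Δφ = -17.6″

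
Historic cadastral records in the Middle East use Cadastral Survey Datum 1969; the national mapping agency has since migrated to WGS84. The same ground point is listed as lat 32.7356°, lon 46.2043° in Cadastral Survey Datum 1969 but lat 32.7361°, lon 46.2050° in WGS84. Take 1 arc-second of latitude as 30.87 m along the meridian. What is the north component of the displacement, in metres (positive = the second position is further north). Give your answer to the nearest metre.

Δφ = 32.7361° − 32.7356° = +0.0005°; Δλ = 46.2050° − 46.2043° = +0.0007°.
1° of latitude = 3600 × 30.87 = 111132 m.
ΔN = Δφ × 111132 = 55.6 m; ΔE = Δλ × 111132 × cos(32.7356°) = +0.0007 × 111132 × 0.841175 = 65.4 m.

ΔN = 56 m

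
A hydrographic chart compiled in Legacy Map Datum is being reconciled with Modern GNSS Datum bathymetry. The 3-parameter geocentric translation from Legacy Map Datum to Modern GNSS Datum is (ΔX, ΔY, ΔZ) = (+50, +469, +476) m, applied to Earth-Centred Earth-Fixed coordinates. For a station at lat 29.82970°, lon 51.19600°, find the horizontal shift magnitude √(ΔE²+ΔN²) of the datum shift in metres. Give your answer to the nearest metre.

334 m

At φ = 29.82970°, λ = 51.19600°: sin φ = 0.497424, cos φ = 0.867508, sin λ = 0.779294, cos λ = 0.626658.
ΔE = −sin λ·ΔX + cos λ·ΔY = −(0.779294)·(50) + (0.626658)·(469) = 254.94 m.
ΔN = −sin φ cos λ·ΔX − sin φ sin λ·ΔY + cos φ·ΔZ = −(0.497424)(0.626658)(50) − (0.497424)(0.779294)(469) + (0.867508)(476) = 215.55 m.
Horizontal magnitude = √(ΔE² + ΔN²) = √(254.94² + 215.55²) = 333.85 m.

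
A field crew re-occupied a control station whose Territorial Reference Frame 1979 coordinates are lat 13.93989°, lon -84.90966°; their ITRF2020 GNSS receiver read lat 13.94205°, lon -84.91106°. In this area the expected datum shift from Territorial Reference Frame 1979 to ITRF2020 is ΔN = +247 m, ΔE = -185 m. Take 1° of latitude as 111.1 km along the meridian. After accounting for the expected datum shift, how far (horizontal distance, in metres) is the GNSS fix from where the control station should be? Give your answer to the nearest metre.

Observed coordinate differences: Δφ = +0.00216°, Δλ = -0.00140°.
Converting to metres (1° lat = 111100 m, cos φ = 0.970549): observed ΔN = 240.0 m, observed ΔE = -151.0 m.
Subtracting the expected shift leaves a residual of 240.0 − (247) = -7.0 m north and -151.0 − (-185) = 34.0 m east.
Residual distance = √((-7.0)² + 34.0²) = 34.8 m.

35 m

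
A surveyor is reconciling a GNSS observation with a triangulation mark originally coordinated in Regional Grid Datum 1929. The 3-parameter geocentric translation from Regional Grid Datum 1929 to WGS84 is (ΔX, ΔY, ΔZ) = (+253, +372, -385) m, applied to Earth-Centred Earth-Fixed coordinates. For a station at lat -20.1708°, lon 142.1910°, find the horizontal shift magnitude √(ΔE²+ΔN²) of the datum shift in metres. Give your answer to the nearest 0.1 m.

570.3 m

At φ = -20.1708°, λ = 142.1910°: sin φ = -0.344820, cos φ = 0.938669, sin λ = 0.613031, cos λ = -0.790059.
ΔE = −sin λ·ΔX + cos λ·ΔY = −(0.613031)·(253) + (-0.790059)·(372) = -449.00 m.
ΔN = −sin φ cos λ·ΔX − sin φ sin λ·ΔY + cos φ·ΔZ = −(-0.344820)(-0.790059)(253) − (-0.344820)(0.613031)(372) + (0.938669)(-385) = -351.68 m.
Horizontal magnitude = √(ΔE² + ΔN²) = √((-449.00)² + (-351.68)²) = 570.33 m.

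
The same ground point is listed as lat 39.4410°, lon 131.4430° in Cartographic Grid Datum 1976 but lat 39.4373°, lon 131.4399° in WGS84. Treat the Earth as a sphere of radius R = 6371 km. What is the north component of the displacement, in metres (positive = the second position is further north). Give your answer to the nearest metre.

ΔN = -411 m

Δφ = 39.4373° − 39.4410° = -0.0037°; Δλ = 131.4399° − 131.4430° = -0.0031°.
1° along a meridian = πR/180 = 111195 m.
ΔN = Δφ × 111195 = -411.4 m; ΔE = Δλ × 111195 × cos(39.4410°) = -0.0031 × 111195 × 0.772279 = -266.2 m.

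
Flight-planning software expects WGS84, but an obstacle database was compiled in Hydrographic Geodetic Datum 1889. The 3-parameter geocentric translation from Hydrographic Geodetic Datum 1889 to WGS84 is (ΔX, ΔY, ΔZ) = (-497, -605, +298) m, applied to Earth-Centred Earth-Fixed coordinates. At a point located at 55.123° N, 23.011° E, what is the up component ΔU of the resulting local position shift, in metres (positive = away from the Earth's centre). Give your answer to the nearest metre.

ΔU = -152 m

The local up (radial) axis is (cos φ cos λ, cos φ sin λ, sin φ), giving ΔU = -261.580 − 135.234 + 244.474 = -152.34 m.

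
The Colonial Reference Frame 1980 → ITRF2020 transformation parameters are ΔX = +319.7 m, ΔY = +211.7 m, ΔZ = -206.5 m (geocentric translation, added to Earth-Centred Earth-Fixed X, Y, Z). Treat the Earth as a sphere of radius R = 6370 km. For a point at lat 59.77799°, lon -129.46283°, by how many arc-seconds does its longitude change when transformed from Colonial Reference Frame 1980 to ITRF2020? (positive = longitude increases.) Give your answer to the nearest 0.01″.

sin φ = 0.864082, cos φ = 0.503352, sin λ = -0.772037, cos λ = -0.635578.
East component: ΔE = −sin λ·ΔX + cos λ·ΔY = −(-0.772037)(319.7) + (-0.635578)(211.7) = 112.27 m.
1° of latitude spans πR/180 = 111177 m; at latitude φ, 1° of longitude spans that × cos φ = 55961.4 m, so Δλ = 112.27 / 55961.4 × 3600 = 7.222″.

Δλ = 7.22″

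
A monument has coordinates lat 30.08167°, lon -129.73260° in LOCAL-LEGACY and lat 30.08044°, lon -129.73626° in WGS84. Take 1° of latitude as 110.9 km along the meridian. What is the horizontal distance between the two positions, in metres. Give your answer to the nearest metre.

Δφ = 30.08044° − 30.08167° = -0.00123°; Δλ = -129.73626° − -129.73260° = -0.00366°.
ΔN = Δφ × 110900 = -136.4 m; ΔE = Δλ × 110900 × cos(30.08167°) = -0.00366 × 110900 × 0.865312 = -351.2 m.
Distance = √(ΔE² + ΔN²) = √((-351.2)² + (-136.4)²) = 376.8 m.

377 m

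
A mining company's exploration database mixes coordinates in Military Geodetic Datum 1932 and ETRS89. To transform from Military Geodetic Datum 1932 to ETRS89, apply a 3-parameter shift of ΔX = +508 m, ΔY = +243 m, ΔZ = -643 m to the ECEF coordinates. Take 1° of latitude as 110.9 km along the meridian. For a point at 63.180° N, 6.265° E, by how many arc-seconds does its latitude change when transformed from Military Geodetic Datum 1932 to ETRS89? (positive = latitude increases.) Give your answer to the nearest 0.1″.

Δφ = -24.8″

sin φ = 0.892428, cos φ = 0.451189, sin λ = 0.109127, cos λ = 0.994028.
North component: ΔN = −sin φ cos λ·ΔX − sin φ sin λ·ΔY + cos φ·ΔZ = −(0.892428)(0.994028)(508) − (0.892428)(0.109127)(243) + (0.451189)(-643) = -764.43 m.
1° of latitude spans 110900 m, so Δφ = -764.43 / 110900 × 3600 = -24.815″.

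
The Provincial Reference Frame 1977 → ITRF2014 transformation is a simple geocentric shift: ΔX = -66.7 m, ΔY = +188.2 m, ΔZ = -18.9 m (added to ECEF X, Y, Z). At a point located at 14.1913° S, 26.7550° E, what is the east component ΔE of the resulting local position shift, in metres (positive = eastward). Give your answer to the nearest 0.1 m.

At φ = -14.1913°, λ = 26.7550°: sin φ = -0.245160, cos φ = 0.969483, sin λ = 0.450176, cos λ = 0.892940.
ΔE = −sin λ·ΔX + cos λ·ΔY = −(0.450176)·(-66.7) + (0.892940)·(188.2) = 198.08 m.

ΔE = 198.1 m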